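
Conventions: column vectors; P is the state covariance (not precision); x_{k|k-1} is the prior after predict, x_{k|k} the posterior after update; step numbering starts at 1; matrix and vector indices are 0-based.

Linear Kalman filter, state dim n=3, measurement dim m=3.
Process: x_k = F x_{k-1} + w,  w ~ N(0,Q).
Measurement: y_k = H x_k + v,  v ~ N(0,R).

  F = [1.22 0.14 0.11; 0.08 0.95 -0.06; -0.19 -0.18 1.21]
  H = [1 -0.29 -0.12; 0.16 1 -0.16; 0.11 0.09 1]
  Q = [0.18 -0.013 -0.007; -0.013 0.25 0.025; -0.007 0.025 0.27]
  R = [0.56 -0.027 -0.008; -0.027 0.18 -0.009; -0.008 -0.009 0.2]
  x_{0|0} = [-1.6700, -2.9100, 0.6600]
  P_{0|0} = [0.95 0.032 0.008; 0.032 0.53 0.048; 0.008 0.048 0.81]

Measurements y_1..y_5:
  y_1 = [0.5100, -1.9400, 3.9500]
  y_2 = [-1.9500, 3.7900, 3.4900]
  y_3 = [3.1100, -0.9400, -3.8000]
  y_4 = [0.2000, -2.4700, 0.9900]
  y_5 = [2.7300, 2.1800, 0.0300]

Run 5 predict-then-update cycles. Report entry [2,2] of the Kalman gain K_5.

K[2,2] = 0.6918

step 1: x^-=[-2.3722, -2.9377, 1.6397]  P^-=[1.6287 0.1864 -0.1218; 0.1864 0.7366 -0.0886; -0.1218 -0.0886 1.4850]  S=[2.1870 0.2546 -0.1090; 0.2546 1.0906 -0.2331; -0.1090 -0.2331 1.6716]  K=[0.6992 0.2925 0.1307; -0.0909 0.7581 0.0987; -0.0691 -0.1182 0.8546]  nu=[2.2270, 1.6396, 2.8356]  x^+=[0.0350, -1.6172, 3.7154]  P^+=[0.3714 -0.0301 -0.0202; -0.0301 0.1435 0.0040; -0.0202 0.0040 0.1744]
step 2: x^-=[0.2250, -1.7565, 4.7801]  P^-=[0.7222 0.0077 -0.0949; 0.0077 0.3777 -0.0095; -0.0949 -0.0095 0.5489]  S=[1.3395 0.0146 -0.0947; 0.0146 0.6006 -0.0720; -0.0947 -0.0720 0.7382]  K=[0.5486 0.2258 0.0723; -0.0760 0.6458 0.0876; -0.0667 -0.1006 0.7098]  nu=[-2.1108, 6.2753, -1.1567]  x^+=[0.4004, 2.3552, 3.4688]  P^+=[0.2908 -0.0248 -0.0217; -0.0248 0.1221 0.0041; -0.0217 0.0041 0.1454]
step 3: x^-=[1.1998, 2.0613, 3.6973]  P^-=[0.6027 0.0034 -0.0830; 0.0034 0.3586 -0.0037; -0.0830 -0.0037 0.5039]  S=[1.2178 -0.0065 -0.0921; -0.0065 0.5734 -0.0618; -0.0921 -0.0618 0.6952]  K=[0.5081 0.2098 0.0624; -0.0721 0.6360 0.0886; -0.0649 -0.0961 0.6940]  nu=[2.9516, -2.6017, -7.8148]  x^+=[1.6663, -0.4989, -1.6679]  P^+=[0.2692 -0.0230 -0.0210; -0.0230 0.1200 0.0043; -0.0210 0.0043 0.1421]
step 4: x^-=[1.7796, -0.2406, -2.2450]  P^-=[0.5714 0.0032 -0.0778; 0.0032 0.3568 -0.0027; -0.0778 -0.0027 0.4979]  S=[1.1852 -0.0123 -0.0900; -0.0123 0.5700 -0.0599; -0.0900 -0.0599 0.6902]  K=[0.4960 0.2050 0.0612; -0.0710 0.6354 0.0889; -0.0638 -0.0951 0.6921]  nu=[-1.9188, -2.8734, 3.0609]  x^+=[0.4264, -1.6577, 0.2691]  P^+=[0.2628 -0.0224 -0.0205; -0.0224 0.1197 0.0043; -0.0205 0.0043 0.1416]
step 5: x^-=[0.3177, -1.5569, 0.5430]  P^-=[0.5622 0.0032 -0.0757; 0.0032 0.3566 -0.0026; -0.0757 -0.0026 0.4968]  S=[1.1755 -0.0141 -0.0888; -0.0141 0.5694 -0.0594; -0.0888 -0.0594 0.6894]  K=[0.4923 0.2035 0.0613; -0.0706 0.6354 0.0890; -0.0633 -0.0948 0.6918]  nu=[2.0260, 3.7730, -0.4078]  x^+=[2.0576, 0.6610, -0.2250]  P^+=[0.2608 -0.0222 -0.0202; -0.0222 0.1197 0.0043; -0.0202 0.0043 0.1416]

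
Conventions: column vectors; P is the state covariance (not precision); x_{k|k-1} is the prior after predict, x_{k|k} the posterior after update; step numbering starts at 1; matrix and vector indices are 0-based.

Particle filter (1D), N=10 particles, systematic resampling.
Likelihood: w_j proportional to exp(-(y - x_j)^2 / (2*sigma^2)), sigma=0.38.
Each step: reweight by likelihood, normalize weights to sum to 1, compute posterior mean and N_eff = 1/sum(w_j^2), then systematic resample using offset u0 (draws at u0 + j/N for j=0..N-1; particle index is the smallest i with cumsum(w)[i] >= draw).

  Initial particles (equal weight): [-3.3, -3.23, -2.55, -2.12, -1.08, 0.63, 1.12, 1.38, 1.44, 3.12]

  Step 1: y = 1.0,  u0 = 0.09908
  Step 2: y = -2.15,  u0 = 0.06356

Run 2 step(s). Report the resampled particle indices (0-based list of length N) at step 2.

resampled_idx = [0, 0, 0, 0, 0, 1, 1, 1, 1, 1]

step 1: w=[0.0000, 0.0000, 0.0000, 0.0000, 0.0000, 0.2312, 0.3534, 0.2253, 0.1900, 0.0000]  mean=1.1261  Neff=3.7700  idx=[5, 5, 6, 6, 6, 7, 7, 7, 8, 8]
step 2: w=[0.5000, 0.5000, 0.0000, 0.0000, 0.0000, 0.0000, 0.0000, 0.0000, 0.0000, 0.0000]  mean=0.6300  Neff=2.0002  idx=[0, 0, 0, 0, 0, 1, 1, 1, 1, 1]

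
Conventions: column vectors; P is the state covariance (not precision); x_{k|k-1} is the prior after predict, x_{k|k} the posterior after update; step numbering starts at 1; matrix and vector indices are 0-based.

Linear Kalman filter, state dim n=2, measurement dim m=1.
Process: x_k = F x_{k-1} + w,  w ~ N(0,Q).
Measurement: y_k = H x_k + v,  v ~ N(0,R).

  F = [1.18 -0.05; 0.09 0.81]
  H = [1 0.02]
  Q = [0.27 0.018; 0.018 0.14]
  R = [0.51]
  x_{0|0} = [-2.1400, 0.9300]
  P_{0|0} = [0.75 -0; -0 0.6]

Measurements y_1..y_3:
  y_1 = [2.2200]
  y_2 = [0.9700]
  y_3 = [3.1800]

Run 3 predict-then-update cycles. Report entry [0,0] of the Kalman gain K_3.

K[0,0] = 0.5779

step 1: x^-=[-2.5717, 0.5607]  P^-=[1.3158 0.0733; 0.0733 0.5397]  S=[1.8289]  K=[0.7202; 0.0460]  nu=[4.7805]  x^+=[0.8714, 0.7806]  P^+=[0.3671 0.0127; 0.0127 0.5359]
step 2: x^-=[0.9892, 0.7107]  P^-=[0.7809 0.0474; 0.0474 0.4964]  S=[1.2930]  K=[0.6047; 0.0443]  nu=[-0.0334]  x^+=[0.9690, 0.7093]  P^+=[0.3081 0.0127; 0.0127 0.4939]
step 3: x^-=[1.1079, 0.6617]  P^-=[0.6988 0.0428; 0.0428 0.4684]  S=[1.2107]  K=[0.5779; 0.0431]  nu=[2.0588]  x^+=[2.2977, 0.7505]  P^+=[0.2945 0.0127; 0.0127 0.4661]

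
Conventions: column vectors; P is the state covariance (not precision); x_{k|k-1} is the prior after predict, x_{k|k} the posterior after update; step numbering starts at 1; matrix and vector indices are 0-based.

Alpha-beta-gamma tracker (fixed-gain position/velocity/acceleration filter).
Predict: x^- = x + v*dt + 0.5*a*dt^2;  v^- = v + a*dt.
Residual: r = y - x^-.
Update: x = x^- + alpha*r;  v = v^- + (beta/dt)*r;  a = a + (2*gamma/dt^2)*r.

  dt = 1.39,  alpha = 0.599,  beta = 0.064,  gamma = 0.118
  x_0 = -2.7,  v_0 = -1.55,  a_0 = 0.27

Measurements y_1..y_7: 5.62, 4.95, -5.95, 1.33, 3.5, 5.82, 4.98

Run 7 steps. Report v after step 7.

v_post = 0.4317

step 1: x_pred=-4.5937  r=10.2137  x^+=1.5243  v^+=-0.7044  a^+=1.5176
step 2: x_pred=2.0112  r=2.9388  x^+=3.7715  v^+=1.5403  a^+=1.8765
step 3: x_pred=7.7254  r=-13.6754  x^+=-0.4662  v^+=3.5190  a^+=0.2061
step 4: x_pred=4.6244  r=-3.2944  x^+=2.6511  v^+=3.6539  a^+=-0.1963
step 5: x_pred=7.5403  r=-4.0403  x^+=5.1202  v^+=3.1950  a^+=-0.6898
step 6: x_pred=8.8948  r=-3.0748  x^+=7.0530  v^+=2.0946  a^+=-1.0654
step 7: x_pred=8.9353  r=-3.9553  x^+=6.5661  v^+=0.4317  a^+=-1.5485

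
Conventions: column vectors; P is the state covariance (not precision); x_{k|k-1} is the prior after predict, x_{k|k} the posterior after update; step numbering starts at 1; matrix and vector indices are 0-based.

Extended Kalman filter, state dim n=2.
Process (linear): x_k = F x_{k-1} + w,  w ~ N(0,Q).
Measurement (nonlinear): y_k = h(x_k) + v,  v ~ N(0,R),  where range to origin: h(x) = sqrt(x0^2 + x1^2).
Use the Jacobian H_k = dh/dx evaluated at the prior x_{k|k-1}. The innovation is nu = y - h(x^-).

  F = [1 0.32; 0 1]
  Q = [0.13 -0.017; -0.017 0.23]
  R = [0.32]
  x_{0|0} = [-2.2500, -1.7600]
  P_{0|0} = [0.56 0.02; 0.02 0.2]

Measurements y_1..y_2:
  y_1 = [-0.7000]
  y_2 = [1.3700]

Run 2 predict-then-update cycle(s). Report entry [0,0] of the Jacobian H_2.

step 1: x^-=[-2.8132, -1.7600]  P^-=[0.7233 0.0670; 0.0670 0.4300]  H_jac=[-0.8478 -0.5304]  S=[1.0210]  K=[-0.6353; -0.2790]  nu=[-4.0184]  x^+=[-0.2601, -0.6389]  P^+=[0.3111 -0.1140; -0.1140 0.3505]
step 2: x^-=[-0.4646, -0.6389]  P^-=[0.4041 -0.0188; -0.0188 0.5805]  H_jac=[-0.5881 -0.8088]  S=[0.8216]  K=[-0.2707; -0.5580]  nu=[0.5800]  x^+=[-0.6216, -0.9626]  P^+=[0.3439 -0.1429; -0.1429 0.3247]

H_jac[0,0] = -0.5881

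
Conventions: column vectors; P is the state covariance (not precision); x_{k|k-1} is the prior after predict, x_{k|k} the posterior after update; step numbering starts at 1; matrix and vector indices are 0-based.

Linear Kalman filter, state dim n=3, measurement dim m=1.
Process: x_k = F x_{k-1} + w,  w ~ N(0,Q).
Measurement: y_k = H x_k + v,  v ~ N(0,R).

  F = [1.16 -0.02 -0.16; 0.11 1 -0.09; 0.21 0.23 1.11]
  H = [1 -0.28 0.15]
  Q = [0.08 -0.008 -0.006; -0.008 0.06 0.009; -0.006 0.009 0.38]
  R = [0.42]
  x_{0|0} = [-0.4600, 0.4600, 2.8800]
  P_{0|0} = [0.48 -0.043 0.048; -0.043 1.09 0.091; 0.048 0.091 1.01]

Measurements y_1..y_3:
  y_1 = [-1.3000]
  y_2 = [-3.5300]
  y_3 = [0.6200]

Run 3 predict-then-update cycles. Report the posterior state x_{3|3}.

x_post = [-1.7574, -0.5474, 1.4879]

step 1: x^-=[-1.0036, 0.1502, 3.2060]  P^-=[0.7369 -0.0240 -0.0299; -0.0240 1.1372 0.2639; -0.0299 0.2639 1.7679]  S=[1.2682]  K=[0.5829; -0.2388; 0.1273]  nu=[-0.7352]  x^+=[-1.4321, 0.3258, 3.1124]  P^+=[0.3061 0.1525 -0.1240; 0.1525 1.0649 0.3024; -0.1240 0.3024 1.7474]
step 2: x^-=[-2.1658, -0.1119, 3.2290]  P^-=[0.5779 0.1788 -0.3800; 0.1788 1.1243 0.4389; -0.3800 0.4389 2.7141]  S=[0.8962]  K=[0.5254; -0.0783; -0.1068]  nu=[-1.8799]  x^+=[-3.1535, 0.0354, 3.4298]  P^+=[0.3305 0.2157 -0.3297; 0.2157 1.1188 0.4314; -0.3297 0.4314 2.7039]
step 3: x^-=[-4.2076, -0.6202, 3.1530]  P^-=[0.7095 0.2724 -0.7931; 0.2724 1.1810 0.4905; -0.7931 0.4905 3.8727]  S=[0.8776]  K=[0.5860; 0.0174; -0.3982]  nu=[4.1810]  x^+=[-1.7574, -0.5474, 1.4879]  P^+=[0.4081 0.2634 -0.5882; 0.2634 1.1807 0.4966; -0.5882 0.4966 3.7335]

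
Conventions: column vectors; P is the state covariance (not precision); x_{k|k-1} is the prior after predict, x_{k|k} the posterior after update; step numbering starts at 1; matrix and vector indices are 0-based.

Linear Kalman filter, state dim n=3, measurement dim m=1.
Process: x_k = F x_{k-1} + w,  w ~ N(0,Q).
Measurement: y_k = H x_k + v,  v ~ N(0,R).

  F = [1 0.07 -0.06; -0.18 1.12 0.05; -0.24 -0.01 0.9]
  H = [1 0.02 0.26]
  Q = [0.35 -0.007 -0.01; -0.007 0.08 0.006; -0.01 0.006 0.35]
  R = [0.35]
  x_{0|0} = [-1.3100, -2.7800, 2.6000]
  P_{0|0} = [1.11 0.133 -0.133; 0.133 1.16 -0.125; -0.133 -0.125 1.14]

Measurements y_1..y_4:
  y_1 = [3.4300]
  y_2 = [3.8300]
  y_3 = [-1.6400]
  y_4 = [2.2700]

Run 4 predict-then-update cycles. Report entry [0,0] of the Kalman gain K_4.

K[0,0] = 0.6543

step 1: x^-=[-1.6606, -2.7478, 2.6822]  P^-=[1.5054 0.0279 -0.4719; 0.0279 1.5087 -0.0460; -0.4719 -0.0460 1.3978]  S=[1.7058]  K=[0.8109; 0.0270; -0.0641]  nu=[4.4482]  x^+=[1.9466, -2.6276, 2.3969]  P^+=[0.3837 -0.0095 -0.3832; -0.0095 1.5074 -0.0431; -0.3832 -0.0431 1.3908]
step 2: x^-=[1.6189, -3.1735, 1.7163]  P^-=[0.7911 0.0069 -0.5311; 0.0069 1.9927 0.0941; -0.5311 0.0941 1.6650]  S=[0.9795]  K=[0.6668; 0.0727; -0.0983]  nu=[1.8283]  x^+=[2.8380, -3.0406, 1.5365]  P^+=[0.3556 -0.0406 -0.4669; -0.0406 1.9876 0.1011; -0.4669 0.1011 1.6556]
step 3: x^-=[2.5330, -3.8395, 0.7322]  P^-=[0.7708 0.0001 -0.6055; 0.0001 2.6249 0.2675; -0.6055 0.2675 1.9114]  S=[0.9389]  K=[0.6532; 0.1301; -0.1099]  nu=[-4.2865]  x^+=[-0.2671, -4.3970, 1.2034]  P^+=[0.3701 -0.0797 -0.5381; -0.0797 2.6091 0.2809; -0.5381 0.2809 1.9000]
step 4: x^-=[-0.6471, -4.8164, 1.1912]  P^-=[0.7908 -0.0136 -0.6753; -0.0136 3.4428 0.4762; -0.6753 0.4762 2.1376]  S=[0.9399]  K=[0.6543; 0.1905; -0.1170]  nu=[2.7037]  x^+=[1.1218, -4.3014, 0.8748]  P^+=[0.3885 -0.1308 -0.6033; -0.1308 3.4087 0.4972; -0.6033 0.4972 2.1248]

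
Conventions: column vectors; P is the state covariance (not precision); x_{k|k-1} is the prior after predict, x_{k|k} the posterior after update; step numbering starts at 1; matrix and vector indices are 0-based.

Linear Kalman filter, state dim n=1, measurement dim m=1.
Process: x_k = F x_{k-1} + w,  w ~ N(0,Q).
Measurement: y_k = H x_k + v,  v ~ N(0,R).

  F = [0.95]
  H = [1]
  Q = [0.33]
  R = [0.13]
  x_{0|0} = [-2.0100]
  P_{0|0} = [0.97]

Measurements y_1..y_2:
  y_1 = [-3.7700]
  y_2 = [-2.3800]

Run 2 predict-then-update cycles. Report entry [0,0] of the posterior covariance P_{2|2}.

P_post[0,0] = 0.1001

step 1: x^-=[-1.9095]  P^-=[1.2054]  S=[1.3354]  K=[0.9027]  nu=[-1.8605]  x^+=[-3.5889]  P^+=[0.1173]
step 2: x^-=[-3.4094]  P^-=[0.4359]  S=[0.5659]  K=[0.7703]  nu=[1.0294]  x^+=[-2.6165]  P^+=[0.1001]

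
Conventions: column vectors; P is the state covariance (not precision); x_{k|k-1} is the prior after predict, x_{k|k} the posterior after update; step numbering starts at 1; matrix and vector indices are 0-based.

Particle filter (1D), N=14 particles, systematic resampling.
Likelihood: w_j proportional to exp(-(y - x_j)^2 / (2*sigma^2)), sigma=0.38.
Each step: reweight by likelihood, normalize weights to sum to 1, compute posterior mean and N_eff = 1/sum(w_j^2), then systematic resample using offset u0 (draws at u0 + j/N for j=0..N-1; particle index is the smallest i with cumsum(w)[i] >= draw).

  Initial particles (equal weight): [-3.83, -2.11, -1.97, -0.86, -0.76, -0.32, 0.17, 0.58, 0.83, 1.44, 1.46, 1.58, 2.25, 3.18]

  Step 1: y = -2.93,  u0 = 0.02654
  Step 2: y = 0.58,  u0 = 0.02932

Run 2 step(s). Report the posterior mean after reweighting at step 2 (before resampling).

post_mean = -1.9918

step 1: w=[0.3040, 0.4895, 0.2065, 0.0000, 0.0000, 0.0000, 0.0000, 0.0000, 0.0000, 0.0000, 0.0000, 0.0000, 0.0000, 0.0000]  mean=-2.6039  Neff=2.6691  idx=[0, 0, 0, 0, 1, 1, 1, 1, 1, 1, 1, 2, 2, 2]
step 2: w=[0.0000, 0.0000, 0.0000, 0.0000, 0.0222, 0.0222, 0.0222, 0.0222, 0.0222, 0.0222, 0.0222, 0.2815, 0.2815, 0.2815]  mean=-1.9918  Neff=4.1454  idx=[5, 8, 11, 11, 11, 11, 12, 12, 12, 12, 13, 13, 13, 13]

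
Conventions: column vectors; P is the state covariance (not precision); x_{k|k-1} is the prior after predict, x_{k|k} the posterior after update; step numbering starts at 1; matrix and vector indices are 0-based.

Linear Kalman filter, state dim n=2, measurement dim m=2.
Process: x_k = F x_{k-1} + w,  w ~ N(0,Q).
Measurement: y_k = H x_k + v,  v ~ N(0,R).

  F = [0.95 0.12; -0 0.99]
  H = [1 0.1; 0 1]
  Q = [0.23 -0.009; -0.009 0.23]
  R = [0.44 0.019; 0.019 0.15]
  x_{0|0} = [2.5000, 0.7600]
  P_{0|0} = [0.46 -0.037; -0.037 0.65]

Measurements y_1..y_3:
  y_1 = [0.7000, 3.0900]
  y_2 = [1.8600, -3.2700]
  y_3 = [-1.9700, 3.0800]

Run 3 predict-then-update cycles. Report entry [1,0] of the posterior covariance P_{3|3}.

step 1: x^-=[2.4662, 0.7524]  P^-=[0.6461 0.0334; 0.0334 0.8671]  S=[1.1014 0.1391; 0.1391 1.0171]  K=[0.5958 -0.0486; 0.0014 0.8523]  nu=[-1.8414, 2.3376]  x^+=[1.2555, 2.7422]  P^+=[0.2608 0.0040; 0.0040 0.1279]
step 2: x^-=[1.5218, 2.7148]  P^-=[0.4681 0.0100; 0.0100 0.3553]  S=[0.9137 0.0645; 0.0645 0.5053]  K=[0.5167 -0.0462; 0.0002 0.7031]  nu=[0.0668, -5.9848]  x^+=[1.8329, -1.4934]  P^+=[0.2262 0.0029; 0.0029 0.1055]
step 3: x^-=[1.5620, -1.4784]  P^-=[0.4363 0.0062; 0.0062 0.3334]  S=[0.8809 0.0586; 0.0586 0.4834]  K=[0.4992 -0.0476; -0.0009 0.6898]  nu=[-3.3842, 4.5584]  x^+=[-0.3442, 1.6691]  P^+=[0.2185 0.0023; 0.0023 0.1035]

P_post[1,0] = 0.0023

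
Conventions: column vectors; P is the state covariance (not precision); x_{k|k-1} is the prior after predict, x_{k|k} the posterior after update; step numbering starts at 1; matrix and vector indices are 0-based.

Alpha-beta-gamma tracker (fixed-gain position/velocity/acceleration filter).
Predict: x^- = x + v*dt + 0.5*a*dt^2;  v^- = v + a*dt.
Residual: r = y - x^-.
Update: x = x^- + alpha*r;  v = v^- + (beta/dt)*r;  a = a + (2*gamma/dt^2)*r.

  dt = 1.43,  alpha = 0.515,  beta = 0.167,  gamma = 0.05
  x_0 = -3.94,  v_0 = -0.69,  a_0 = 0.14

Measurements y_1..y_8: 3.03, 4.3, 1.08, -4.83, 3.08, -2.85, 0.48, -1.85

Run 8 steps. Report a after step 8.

step 1: x_pred=-4.7836  r=7.8136  x^+=-0.7596  v^+=0.4227  a^+=0.5221
step 2: x_pred=0.3787  r=3.9213  x^+=2.3982  v^+=1.6272  a^+=0.7139
step 3: x_pred=5.4550  r=-4.3750  x^+=3.2019  v^+=2.1371  a^+=0.4999
step 4: x_pred=6.7691  r=-11.5991  x^+=0.7956  v^+=1.4974  a^+=-0.0673
step 5: x_pred=2.8681  r=0.2119  x^+=2.9772  v^+=1.4259  a^+=-0.0569
step 6: x_pred=4.9581  r=-7.8081  x^+=0.9369  v^+=0.4326  a^+=-0.4388
step 7: x_pred=1.1070  r=-0.6270  x^+=0.7841  v^+=-0.2680  a^+=-0.4694
step 8: x_pred=-0.0792  r=-1.7708  x^+=-0.9911  v^+=-1.1461  a^+=-0.5560

a_post = -0.5560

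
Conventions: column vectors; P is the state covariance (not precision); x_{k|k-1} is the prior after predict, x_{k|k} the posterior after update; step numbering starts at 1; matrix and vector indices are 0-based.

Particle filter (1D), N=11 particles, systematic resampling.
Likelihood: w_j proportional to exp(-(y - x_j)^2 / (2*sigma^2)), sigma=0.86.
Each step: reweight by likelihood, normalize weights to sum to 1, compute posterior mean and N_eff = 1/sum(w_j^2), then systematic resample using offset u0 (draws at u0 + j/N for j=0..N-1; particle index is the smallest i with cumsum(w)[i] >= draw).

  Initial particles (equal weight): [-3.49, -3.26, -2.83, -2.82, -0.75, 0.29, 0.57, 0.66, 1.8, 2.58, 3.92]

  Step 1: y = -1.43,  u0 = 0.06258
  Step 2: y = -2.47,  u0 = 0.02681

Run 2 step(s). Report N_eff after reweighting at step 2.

step 1: w=[0.0337, 0.0617, 0.1578, 0.1608, 0.4344, 0.0804, 0.0397, 0.0310, 0.0005, 0.0000, 0.0000]  mean=-1.4773  Neff=3.9468  idx=[1, 2, 2, 3, 4, 4, 4, 4, 4, 5, 7]
step 2: w=[0.1602, 0.2239, 0.2239, 0.2249, 0.0331, 0.0331, 0.0331, 0.0331, 0.0331, 0.0014, 0.0003]  mean=-2.5472  Neff=5.4953  idx=[0, 0, 1, 1, 2, 2, 2, 3, 3, 4, 7]

N_eff = 5.4953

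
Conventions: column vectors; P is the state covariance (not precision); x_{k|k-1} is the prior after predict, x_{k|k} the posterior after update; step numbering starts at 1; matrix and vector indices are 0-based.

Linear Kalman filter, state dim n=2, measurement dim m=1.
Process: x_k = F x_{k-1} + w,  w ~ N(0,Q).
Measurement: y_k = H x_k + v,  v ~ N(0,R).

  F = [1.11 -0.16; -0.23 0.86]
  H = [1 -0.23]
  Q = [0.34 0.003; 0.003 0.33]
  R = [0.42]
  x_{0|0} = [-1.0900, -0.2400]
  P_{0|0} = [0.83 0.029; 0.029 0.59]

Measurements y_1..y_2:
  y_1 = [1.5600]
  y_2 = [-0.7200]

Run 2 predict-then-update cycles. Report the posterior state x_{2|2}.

step 1: x^-=[-1.1715, 0.0443]  P^-=[1.3674 -0.2613; -0.2613 0.7988]  S=[1.9499]  K=[0.7321; -0.2282]  nu=[2.7417]  x^+=[0.8357, -0.5815]  P^+=[0.3223 0.0645; 0.0645 0.6972]
step 2: x^-=[1.0207, -0.6923]  P^-=[0.7321 -0.1113; -0.1113 0.8372]  S=[1.2475]  K=[0.6073; -0.2435]  nu=[-1.8999]  x^+=[-0.1332, -0.2296]  P^+=[0.2719 0.0732; 0.0732 0.7632]

x_post = [-0.1332, -0.2296]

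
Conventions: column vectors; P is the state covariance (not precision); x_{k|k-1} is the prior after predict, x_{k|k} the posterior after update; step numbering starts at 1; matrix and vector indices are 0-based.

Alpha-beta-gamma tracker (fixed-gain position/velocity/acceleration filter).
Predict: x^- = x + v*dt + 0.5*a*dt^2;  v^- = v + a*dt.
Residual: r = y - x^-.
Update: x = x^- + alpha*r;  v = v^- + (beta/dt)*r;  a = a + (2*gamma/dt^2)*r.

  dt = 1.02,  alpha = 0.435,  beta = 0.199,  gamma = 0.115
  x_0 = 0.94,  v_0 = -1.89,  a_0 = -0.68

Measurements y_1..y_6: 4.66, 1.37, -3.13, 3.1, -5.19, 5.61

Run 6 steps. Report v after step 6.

step 1: x_pred=-1.3415  r=6.0015  x^+=1.2691  v^+=-1.4127  a^+=0.6468
step 2: x_pred=0.1646  r=1.2054  x^+=0.6890  v^+=-0.5179  a^+=0.9132
step 3: x_pred=0.6358  r=-3.7658  x^+=-1.0023  v^+=-0.3211  a^+=0.0807
step 4: x_pred=-1.2878  r=4.3878  x^+=0.6209  v^+=0.6173  a^+=1.0507
step 5: x_pred=1.7972  r=-6.9872  x^+=-1.2423  v^+=0.3259  a^+=-0.4939
step 6: x_pred=-1.1668  r=6.7768  x^+=1.7811  v^+=1.1442  a^+=1.0042

v_post = 1.1442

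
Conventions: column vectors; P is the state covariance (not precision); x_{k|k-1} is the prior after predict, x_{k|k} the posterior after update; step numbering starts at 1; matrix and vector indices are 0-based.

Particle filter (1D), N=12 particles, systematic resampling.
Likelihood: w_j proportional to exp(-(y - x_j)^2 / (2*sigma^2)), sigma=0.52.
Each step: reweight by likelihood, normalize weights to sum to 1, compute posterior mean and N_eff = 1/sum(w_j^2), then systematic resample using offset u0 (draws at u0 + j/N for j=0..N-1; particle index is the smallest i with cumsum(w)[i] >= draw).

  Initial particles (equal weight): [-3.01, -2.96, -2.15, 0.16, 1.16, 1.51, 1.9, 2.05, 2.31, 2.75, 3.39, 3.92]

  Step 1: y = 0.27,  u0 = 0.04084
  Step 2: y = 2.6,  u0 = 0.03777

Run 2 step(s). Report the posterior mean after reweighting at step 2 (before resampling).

step 1: w=[0.0000, 0.0000, 0.0000, 0.7652, 0.1809, 0.0456, 0.0058, 0.0022, 0.0004, 0.0000, 0.0000, 0.0000]  mean=0.4174  Neff=1.6120  idx=[3, 3, 3, 3, 3, 3, 3, 3, 3, 4, 4, 5]
step 2: w=[0.0001, 0.0001, 0.0001, 0.0001, 0.0001, 0.0001, 0.0001, 0.0001, 0.0001, 0.1399, 0.1399, 0.7193]  mean=1.4108  Neff=1.7970  idx=[9, 9, 10, 11, 11, 11, 11, 11, 11, 11, 11, 11]

post_mean = 1.4108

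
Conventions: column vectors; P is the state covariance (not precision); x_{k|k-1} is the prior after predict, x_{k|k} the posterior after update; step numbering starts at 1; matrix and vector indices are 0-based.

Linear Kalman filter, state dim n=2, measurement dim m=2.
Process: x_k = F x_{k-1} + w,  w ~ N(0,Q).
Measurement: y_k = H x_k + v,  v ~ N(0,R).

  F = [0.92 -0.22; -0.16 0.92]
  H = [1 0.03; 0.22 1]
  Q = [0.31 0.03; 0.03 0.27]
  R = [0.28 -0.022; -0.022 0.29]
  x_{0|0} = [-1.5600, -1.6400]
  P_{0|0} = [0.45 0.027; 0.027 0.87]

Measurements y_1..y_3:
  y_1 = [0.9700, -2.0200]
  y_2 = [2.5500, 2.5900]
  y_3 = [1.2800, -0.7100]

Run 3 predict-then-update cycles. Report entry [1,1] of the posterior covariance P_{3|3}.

step 1: x^-=[-1.0744, -1.2592]  P^-=[0.7221 -0.1885; -0.1885 1.0099]  S=[0.9917 -0.0226; -0.0226 1.2519]  K=[0.7222 -0.0107; -0.1420 0.7710]  nu=[2.0822, -0.5244]  x^+=[0.4349, -1.9592]  P^+=[0.2044 -0.0639; -0.0639 0.2408]
step 2: x^-=[0.8311, -1.8720]  P^-=[0.5205 -0.1052; -0.1052 0.4979]  S=[0.7946 0.0016; 0.0016 0.7668]  K=[0.6510 0.0108; -0.1148 0.6193]  nu=[1.7750, 4.2792]  x^+=[2.0331, 0.5745]  P^+=[0.1836 -0.0516; -0.0516 0.1935]
step 3: x^-=[1.7440, 0.2033]  P^-=[0.4956 -0.0817; -0.0817 0.4536]  S=[0.7711 0.0185; 0.0185 0.7317]  K=[0.6390 0.0213; -0.1026 0.5980]  nu=[-0.4701, -1.2969]  x^+=[1.4160, -0.5241]  P^+=[0.1799 -0.0475; -0.0475 0.1861]

P_post[1,1] = 0.1861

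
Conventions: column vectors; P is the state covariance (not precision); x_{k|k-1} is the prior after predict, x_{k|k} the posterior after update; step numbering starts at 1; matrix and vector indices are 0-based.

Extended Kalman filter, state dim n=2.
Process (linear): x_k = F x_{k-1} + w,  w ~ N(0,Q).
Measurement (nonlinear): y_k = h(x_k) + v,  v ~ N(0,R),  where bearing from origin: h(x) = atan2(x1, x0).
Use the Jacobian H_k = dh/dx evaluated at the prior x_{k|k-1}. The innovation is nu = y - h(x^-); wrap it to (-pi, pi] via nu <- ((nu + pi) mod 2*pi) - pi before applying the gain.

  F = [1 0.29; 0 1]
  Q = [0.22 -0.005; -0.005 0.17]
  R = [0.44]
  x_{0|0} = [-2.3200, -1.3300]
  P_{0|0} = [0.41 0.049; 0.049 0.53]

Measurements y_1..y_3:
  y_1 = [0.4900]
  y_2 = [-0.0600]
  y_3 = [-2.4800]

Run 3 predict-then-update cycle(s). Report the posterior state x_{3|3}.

x_post = [-4.1153, -1.7622]

step 1: x^-=[-2.7057, -1.3300]  P^-=[0.7030 0.1977; 0.1977 0.7000]  H_jac=[0.1463 -0.2977]  S=[0.4999]  K=[0.0881; -0.3590]  nu=[-3.1085]  x^+=[-2.9794, -0.2141]  P^+=[0.6991 0.2135; 0.2135 0.6356]
step 2: x^-=[-3.0415, -0.2141]  P^-=[1.0964 0.3928; 0.3928 0.8056]  H_jac=[0.0230 -0.3272]  S=[0.5209]  K=[-0.1982; -0.4886]  nu=[3.0113]  x^+=[-3.6385, -1.6855]  P^+=[1.0759 0.3424; 0.3424 0.6812]
step 3: x^-=[-4.1273, -1.6855]  P^-=[1.5518 0.5349; 0.5349 0.8512]  H_jac=[0.0848 -0.2077]  S=[0.4690]  K=[0.0437; -0.2802]  nu=[0.2739]  x^+=[-4.1153, -1.7622]  P^+=[1.5509 0.5407; 0.5407 0.8144]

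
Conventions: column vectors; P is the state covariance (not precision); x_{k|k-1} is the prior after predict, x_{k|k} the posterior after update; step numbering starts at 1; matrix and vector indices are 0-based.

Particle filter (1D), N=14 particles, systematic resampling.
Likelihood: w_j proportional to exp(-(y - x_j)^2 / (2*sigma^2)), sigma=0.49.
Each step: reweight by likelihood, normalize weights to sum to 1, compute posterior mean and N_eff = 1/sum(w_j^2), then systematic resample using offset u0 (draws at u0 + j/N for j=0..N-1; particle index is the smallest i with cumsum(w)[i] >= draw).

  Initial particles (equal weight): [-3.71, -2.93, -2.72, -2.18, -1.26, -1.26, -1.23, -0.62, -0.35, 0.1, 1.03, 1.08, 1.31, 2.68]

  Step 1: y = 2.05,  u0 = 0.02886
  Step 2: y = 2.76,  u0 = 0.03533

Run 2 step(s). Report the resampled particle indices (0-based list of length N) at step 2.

resampled_idx = [8, 8, 9, 9, 9, 10, 10, 11, 11, 12, 12, 12, 13, 13]

step 1: w=[0.0000, 0.0000, 0.0000, 0.0000, 0.0000, 0.0000, 0.0000, 0.0000, 0.0000, 0.0004, 0.1131, 0.1391, 0.3156, 0.4319]  mean=1.8376  Neff=3.1423  idx=[10, 10, 11, 11, 12, 12, 12, 12, 13, 13, 13, 13, 13, 13]
step 2: w=[0.0003, 0.0003, 0.0005, 0.0005, 0.0021, 0.0021, 0.0021, 0.0021, 0.1650, 0.1650, 0.1650, 0.1650, 0.1650, 0.1650]  mean=2.6659  Neff=6.1210  idx=[8, 8, 9, 9, 9, 10, 10, 11, 11, 12, 12, 12, 13, 13]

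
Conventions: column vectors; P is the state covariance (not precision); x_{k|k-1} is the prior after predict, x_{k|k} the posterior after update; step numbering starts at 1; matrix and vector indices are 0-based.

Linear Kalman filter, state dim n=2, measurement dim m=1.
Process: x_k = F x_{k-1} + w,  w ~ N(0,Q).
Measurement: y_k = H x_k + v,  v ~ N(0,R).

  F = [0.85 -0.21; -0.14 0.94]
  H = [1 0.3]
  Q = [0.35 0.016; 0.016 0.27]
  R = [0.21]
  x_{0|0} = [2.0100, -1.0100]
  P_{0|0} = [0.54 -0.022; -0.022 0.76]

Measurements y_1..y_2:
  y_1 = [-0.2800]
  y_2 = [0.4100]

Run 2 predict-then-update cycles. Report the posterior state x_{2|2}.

step 1: x^-=[1.9206, -1.2308]  P^-=[0.7815 -0.2165; -0.2165 0.9579]  S=[0.9478]  K=[0.7560; 0.0748]  nu=[-1.8314]  x^+=[0.5361, -1.3677]  P^+=[0.2398 -0.2701; -0.2701 0.9526]
step 2: x^-=[0.7429, -1.3607]  P^-=[0.6617 -0.4243; -0.4243 1.1875]  S=[0.7240]  K=[0.7381; -0.0940]  nu=[0.0753]  x^+=[0.7985, -1.3678]  P^+=[0.2672 -0.3741; -0.3741 1.1811]

x_post = [0.7985, -1.3678]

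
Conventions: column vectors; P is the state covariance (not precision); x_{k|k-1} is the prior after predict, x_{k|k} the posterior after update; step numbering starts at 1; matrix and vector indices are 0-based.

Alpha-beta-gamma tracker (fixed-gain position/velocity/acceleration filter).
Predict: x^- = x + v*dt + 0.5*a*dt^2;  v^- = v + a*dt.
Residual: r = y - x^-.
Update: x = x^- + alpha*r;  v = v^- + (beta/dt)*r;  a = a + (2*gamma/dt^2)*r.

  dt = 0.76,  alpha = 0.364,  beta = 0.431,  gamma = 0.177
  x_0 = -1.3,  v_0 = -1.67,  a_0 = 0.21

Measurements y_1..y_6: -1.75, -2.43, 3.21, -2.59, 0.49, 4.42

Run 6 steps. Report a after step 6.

step 1: x_pred=-2.5086  r=0.7586  x^+=-2.2324  v^+=-1.0802  a^+=0.6749
step 2: x_pred=-2.8585  r=0.4285  x^+=-2.7025  v^+=-0.3243  a^+=0.9375
step 3: x_pred=-2.6782  r=5.8882  x^+=-0.5349  v^+=3.7275  a^+=4.5463
step 4: x_pred=3.6109  r=-6.2009  x^+=1.3538  v^+=3.6661  a^+=0.7459
step 5: x_pred=4.3554  r=-3.8654  x^+=2.9484  v^+=2.0408  a^+=-1.6232
step 6: x_pred=4.0307  r=0.3893  x^+=4.1724  v^+=1.0280  a^+=-1.3846

a_post = -1.3846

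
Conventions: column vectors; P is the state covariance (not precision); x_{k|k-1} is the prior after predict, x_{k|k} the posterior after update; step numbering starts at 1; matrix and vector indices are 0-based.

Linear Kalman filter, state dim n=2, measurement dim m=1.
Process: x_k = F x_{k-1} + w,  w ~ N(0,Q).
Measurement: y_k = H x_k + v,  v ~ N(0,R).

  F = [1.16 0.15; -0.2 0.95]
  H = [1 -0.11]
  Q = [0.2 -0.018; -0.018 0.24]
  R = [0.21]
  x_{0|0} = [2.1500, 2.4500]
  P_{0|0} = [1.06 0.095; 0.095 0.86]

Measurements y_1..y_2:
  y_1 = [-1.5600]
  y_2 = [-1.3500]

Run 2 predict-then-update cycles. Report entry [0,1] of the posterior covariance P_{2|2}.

step 1: x^-=[2.8615, 1.8975]  P^-=[1.6787 -0.0395; -0.0395 1.0224]  S=[1.9098]  K=[0.8813; -0.0796]  nu=[-4.2128]  x^+=[-0.8512, 2.2328]  P^+=[0.1955 0.0944; 0.0944 1.0104]
step 2: x^-=[-0.6524, 2.2914]  P^-=[0.5186 0.1819; 0.1819 1.1238]  S=[0.7022]  K=[0.7101; 0.0829]  nu=[-0.4455]  x^+=[-0.9688, 2.2544]  P^+=[0.1646 0.1405; 0.1405 1.1189]

P_post[0,1] = 0.1405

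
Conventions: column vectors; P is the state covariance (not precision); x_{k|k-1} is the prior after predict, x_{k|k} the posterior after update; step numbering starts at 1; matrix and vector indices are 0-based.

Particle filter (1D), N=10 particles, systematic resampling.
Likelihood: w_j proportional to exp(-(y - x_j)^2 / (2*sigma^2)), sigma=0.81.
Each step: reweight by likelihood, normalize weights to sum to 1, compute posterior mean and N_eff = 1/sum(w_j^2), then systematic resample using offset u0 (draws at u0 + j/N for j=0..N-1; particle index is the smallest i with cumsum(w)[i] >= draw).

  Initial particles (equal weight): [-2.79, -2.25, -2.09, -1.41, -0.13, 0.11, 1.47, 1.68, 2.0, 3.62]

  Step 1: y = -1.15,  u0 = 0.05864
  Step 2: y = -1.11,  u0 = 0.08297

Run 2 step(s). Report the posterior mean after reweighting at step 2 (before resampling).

post_mean = -1.3336

step 1: w=[0.0469, 0.1449, 0.1858, 0.3460, 0.1649, 0.1086, 0.0019, 0.0008, 0.0002, 0.0000]  mean=-1.3378  Neff=4.6211  idx=[1, 1, 2, 2, 3, 3, 3, 4, 4, 5]
step 2: w=[0.0642, 0.0642, 0.0831, 0.0831, 0.1613, 0.1613, 0.1613, 0.0831, 0.0831, 0.0556]  mean=-1.3336  Neff=8.5504  idx=[1, 2, 3, 4, 5, 5, 6, 7, 8, 9]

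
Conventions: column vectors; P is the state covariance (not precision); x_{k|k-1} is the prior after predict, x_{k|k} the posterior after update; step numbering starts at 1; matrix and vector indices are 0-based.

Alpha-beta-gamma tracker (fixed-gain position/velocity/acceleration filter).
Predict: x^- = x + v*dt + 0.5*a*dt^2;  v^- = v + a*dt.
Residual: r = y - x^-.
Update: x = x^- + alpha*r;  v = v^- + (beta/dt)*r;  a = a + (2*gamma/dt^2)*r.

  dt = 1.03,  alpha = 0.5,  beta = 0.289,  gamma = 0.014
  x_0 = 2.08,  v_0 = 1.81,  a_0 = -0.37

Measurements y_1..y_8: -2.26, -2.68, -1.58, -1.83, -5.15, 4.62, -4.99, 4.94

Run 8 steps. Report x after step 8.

x_post = 0.6644

step 1: x_pred=3.7480  r=-6.0080  x^+=0.7440  v^+=-0.2568  a^+=-0.5286
step 2: x_pred=0.1991  r=-2.8791  x^+=-1.2405  v^+=-1.6091  a^+=-0.6046
step 3: x_pred=-3.2185  r=1.6385  x^+=-2.3993  v^+=-1.7720  a^+=-0.5613
step 4: x_pred=-4.5222  r=2.6922  x^+=-3.1761  v^+=-1.5948  a^+=-0.4903
step 5: x_pred=-5.0788  r=-0.0712  x^+=-5.1144  v^+=-2.1197  a^+=-0.4921
step 6: x_pred=-7.5588  r=12.1788  x^+=-1.4694  v^+=0.7905  a^+=-0.1707
step 7: x_pred=-0.7457  r=-4.2443  x^+=-2.8679  v^+=-0.5762  a^+=-0.2827
step 8: x_pred=-3.6113  r=8.5513  x^+=0.6644  v^+=1.5320  a^+=-0.0570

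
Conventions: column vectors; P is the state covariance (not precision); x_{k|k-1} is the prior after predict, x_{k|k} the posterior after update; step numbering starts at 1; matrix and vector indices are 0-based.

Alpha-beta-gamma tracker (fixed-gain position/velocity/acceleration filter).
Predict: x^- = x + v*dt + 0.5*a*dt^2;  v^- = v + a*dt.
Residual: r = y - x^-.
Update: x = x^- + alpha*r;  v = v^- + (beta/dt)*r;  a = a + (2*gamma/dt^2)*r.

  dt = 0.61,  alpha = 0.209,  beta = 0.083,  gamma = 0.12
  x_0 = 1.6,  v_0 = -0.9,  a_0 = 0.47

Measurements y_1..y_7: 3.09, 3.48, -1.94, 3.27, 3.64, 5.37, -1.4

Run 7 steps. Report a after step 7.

a_post = -4.9887

step 1: x_pred=1.1384  r=1.9516  x^+=1.5463  v^+=-0.3478  a^+=1.7287
step 2: x_pred=1.6558  r=1.8242  x^+=2.0371  v^+=0.9550  a^+=2.9053
step 3: x_pred=3.1601  r=-5.1001  x^+=2.0942  v^+=2.0333  a^+=-0.3842
step 4: x_pred=3.2630  r=0.0070  x^+=3.2645  v^+=1.7998  a^+=-0.3797
step 5: x_pred=4.2917  r=-0.6517  x^+=4.1555  v^+=1.4795  a^+=-0.8001
step 6: x_pred=4.9092  r=0.4608  x^+=5.0055  v^+=1.0542  a^+=-0.5028
step 7: x_pred=5.5550  r=-6.9550  x^+=4.1014  v^+=-0.1989  a^+=-4.9887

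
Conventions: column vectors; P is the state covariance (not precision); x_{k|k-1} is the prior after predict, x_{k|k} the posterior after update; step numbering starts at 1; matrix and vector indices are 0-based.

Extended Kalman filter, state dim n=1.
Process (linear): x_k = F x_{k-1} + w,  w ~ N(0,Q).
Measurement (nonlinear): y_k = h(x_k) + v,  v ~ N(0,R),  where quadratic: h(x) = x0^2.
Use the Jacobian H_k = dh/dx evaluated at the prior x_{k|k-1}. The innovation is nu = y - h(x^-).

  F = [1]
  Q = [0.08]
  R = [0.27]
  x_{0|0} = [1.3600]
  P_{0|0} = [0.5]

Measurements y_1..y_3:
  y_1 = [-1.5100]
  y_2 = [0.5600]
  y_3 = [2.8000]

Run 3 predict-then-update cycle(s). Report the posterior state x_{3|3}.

x_post = [1.1476]

step 1: x^-=[1.3600]  P^-=[0.5800]  H_jac=[2.7200]  S=[4.5611]  K=[0.3459]  nu=[-3.3596]  x^+=[0.1980]  P^+=[0.0343]
step 2: x^-=[0.1980]  P^-=[0.1143]  H_jac=[0.3959]  S=[0.2879]  K=[0.1572]  nu=[0.5208]  x^+=[0.2799]  P^+=[0.1072]
step 3: x^-=[0.2799]  P^-=[0.1872]  H_jac=[0.5597]  S=[0.3287]  K=[0.3188]  nu=[2.7217]  x^+=[1.1476]  P^+=[0.1538]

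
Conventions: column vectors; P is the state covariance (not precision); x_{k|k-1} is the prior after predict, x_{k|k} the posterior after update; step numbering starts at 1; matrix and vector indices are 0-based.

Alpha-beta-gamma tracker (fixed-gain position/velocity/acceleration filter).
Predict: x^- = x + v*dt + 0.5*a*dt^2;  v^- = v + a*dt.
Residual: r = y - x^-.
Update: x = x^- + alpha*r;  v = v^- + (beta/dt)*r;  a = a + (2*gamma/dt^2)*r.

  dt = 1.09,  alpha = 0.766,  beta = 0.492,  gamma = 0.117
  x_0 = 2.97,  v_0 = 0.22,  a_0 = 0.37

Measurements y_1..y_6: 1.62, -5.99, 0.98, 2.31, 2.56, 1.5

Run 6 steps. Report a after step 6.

a_post = 0.1334

step 1: x_pred=3.4296  r=-1.8096  x^+=2.0434  v^+=-0.1935  a^+=0.0136
step 2: x_pred=1.8406  r=-7.8306  x^+=-4.1576  v^+=-3.7132  a^+=-1.5287
step 3: x_pred=-9.1132  r=10.0932  x^+=-1.3818  v^+=-0.8237  a^+=0.4592
step 4: x_pred=-2.0068  r=4.3168  x^+=1.2999  v^+=1.6254  a^+=1.3094
step 5: x_pred=3.8494  r=-1.2894  x^+=2.8617  v^+=2.4706  a^+=1.0555
step 6: x_pred=6.1817  r=-4.6817  x^+=2.5955  v^+=1.5079  a^+=0.1334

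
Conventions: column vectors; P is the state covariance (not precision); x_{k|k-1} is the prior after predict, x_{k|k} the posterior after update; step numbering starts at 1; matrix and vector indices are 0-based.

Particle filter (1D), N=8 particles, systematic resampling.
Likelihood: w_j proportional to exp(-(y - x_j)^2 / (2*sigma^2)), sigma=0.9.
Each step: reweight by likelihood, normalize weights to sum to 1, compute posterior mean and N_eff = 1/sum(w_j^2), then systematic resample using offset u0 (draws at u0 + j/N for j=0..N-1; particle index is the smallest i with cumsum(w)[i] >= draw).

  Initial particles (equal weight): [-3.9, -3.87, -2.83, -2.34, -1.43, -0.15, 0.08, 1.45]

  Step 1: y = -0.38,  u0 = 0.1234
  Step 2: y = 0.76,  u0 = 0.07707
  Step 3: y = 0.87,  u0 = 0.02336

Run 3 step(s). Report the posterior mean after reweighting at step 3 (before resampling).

step 1: w=[0.0002, 0.0002, 0.0095, 0.0359, 0.1949, 0.3727, 0.3379, 0.0487]  mean=-0.3494  Neff=3.3923  idx=[4, 5, 5, 5, 6, 6, 6, 7]
step 2: w=[0.0107, 0.1236, 0.1236, 0.1236, 0.1549, 0.1549, 0.1549, 0.1536]  mean=0.1891  Neff=7.0629  idx=[1, 2, 3, 4, 5, 6, 6, 7]
step 3: w=[0.1029, 0.1029, 0.1029, 0.1331, 0.1331, 0.1331, 0.1331, 0.1589]  mean=0.2267  Neff=7.8201  idx=[0, 1, 2, 3, 4, 5, 6, 7]

post_mean = 0.2267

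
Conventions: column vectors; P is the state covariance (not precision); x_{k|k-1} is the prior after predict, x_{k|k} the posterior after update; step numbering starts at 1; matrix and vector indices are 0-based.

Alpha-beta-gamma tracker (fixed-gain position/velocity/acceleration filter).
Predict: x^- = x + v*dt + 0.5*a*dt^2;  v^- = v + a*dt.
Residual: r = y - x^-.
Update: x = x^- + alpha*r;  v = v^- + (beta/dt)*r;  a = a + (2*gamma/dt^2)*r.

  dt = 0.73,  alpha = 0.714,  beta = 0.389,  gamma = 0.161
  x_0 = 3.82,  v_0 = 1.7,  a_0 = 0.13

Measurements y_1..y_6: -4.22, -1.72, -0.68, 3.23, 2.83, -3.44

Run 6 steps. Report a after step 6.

a_post = -1.3319

step 1: x_pred=5.0956  r=-9.3156  x^+=-1.5557  v^+=-3.1692  a^+=-5.4989
step 2: x_pred=-5.3344  r=3.6144  x^+=-2.7537  v^+=-5.2573  a^+=-3.3149
step 3: x_pred=-7.4748  r=6.7948  x^+=-2.6233  v^+=-4.0564  a^+=0.7908
step 4: x_pred=-5.3738  r=8.6038  x^+=0.7693  v^+=1.1056  a^+=5.9896
step 5: x_pred=3.1723  r=-0.3423  x^+=2.9279  v^+=5.2956  a^+=5.7827
step 6: x_pred=8.3345  r=-11.7745  x^+=-0.0725  v^+=3.2426  a^+=-1.3319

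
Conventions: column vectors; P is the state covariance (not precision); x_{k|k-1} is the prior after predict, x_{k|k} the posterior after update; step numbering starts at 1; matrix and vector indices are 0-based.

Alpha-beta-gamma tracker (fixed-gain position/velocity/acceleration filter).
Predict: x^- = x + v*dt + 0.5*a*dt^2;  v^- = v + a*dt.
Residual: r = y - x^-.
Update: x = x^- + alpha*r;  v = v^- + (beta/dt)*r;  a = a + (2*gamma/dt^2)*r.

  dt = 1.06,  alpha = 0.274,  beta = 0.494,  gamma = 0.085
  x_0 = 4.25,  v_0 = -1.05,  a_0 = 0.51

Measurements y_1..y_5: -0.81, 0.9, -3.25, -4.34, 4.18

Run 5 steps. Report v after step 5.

v_post = 3.1294

step 1: x_pred=3.4235  r=-4.2335  x^+=2.2635  v^+=-2.4824  a^+=-0.1305
step 2: x_pred=-0.4411  r=1.3411  x^+=-0.0737  v^+=-1.9957  a^+=0.0724
step 3: x_pred=-2.1485  r=-1.1015  x^+=-2.4503  v^+=-2.4324  a^+=-0.0943
step 4: x_pred=-5.0816  r=0.7416  x^+=-4.8784  v^+=-2.1867  a^+=0.0179
step 5: x_pred=-7.1862  r=11.3662  x^+=-4.0719  v^+=3.1294  a^+=1.7376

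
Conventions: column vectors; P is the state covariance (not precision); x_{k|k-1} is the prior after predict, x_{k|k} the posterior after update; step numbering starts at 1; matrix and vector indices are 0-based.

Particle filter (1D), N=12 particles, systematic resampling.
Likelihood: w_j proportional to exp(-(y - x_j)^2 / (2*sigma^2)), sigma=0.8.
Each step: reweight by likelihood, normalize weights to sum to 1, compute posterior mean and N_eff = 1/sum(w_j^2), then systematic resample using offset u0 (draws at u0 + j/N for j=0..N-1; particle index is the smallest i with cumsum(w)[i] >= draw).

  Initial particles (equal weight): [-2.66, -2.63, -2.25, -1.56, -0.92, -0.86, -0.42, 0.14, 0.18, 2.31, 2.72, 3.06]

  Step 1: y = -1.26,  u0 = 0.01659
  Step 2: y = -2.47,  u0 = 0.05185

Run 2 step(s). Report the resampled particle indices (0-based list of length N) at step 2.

resampled_idx = [0, 0, 1, 1, 1, 2, 2, 3, 3, 4, 6, 9]

step 1: w=[0.0467, 0.0498, 0.1004, 0.2013, 0.1973, 0.1906, 0.1244, 0.0467, 0.0427, 0.0000, 0.0000, 0.0000]  mean=-1.1787  Neff=6.6666  idx=[0, 2, 2, 3, 3, 4, 4, 5, 5, 5, 6, 7]
step 2: w=[0.2073, 0.2053, 0.2053, 0.1117, 0.1117, 0.0326, 0.0326, 0.0281, 0.0281, 0.0281, 0.0080, 0.0010]  mean=-1.9596  Neff=6.3778  idx=[0, 0, 1, 1, 1, 2, 2, 3, 3, 4, 6, 9]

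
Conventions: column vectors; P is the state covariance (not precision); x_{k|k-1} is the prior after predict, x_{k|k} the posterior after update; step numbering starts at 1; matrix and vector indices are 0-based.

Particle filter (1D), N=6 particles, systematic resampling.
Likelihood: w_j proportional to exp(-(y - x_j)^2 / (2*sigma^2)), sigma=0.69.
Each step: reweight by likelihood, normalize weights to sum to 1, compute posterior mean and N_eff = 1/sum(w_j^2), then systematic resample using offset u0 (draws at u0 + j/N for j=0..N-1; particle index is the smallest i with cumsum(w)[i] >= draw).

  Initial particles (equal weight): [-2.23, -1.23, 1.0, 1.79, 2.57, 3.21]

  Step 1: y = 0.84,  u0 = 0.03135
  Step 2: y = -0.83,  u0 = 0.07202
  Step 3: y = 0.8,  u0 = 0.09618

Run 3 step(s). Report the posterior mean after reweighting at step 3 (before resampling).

step 1: w=[0.0000, 0.0078, 0.6865, 0.2733, 0.0304, 0.0019]  mean=1.2504  Neff=1.8284  idx=[2, 2, 2, 2, 3, 3]
step 2: w=[0.2469, 0.2469, 0.2469, 0.2469, 0.0062, 0.0062]  mean=1.0097  Neff=4.0990  idx=[0, 0, 1, 2, 2, 3]
step 3: w=[0.1667, 0.1667, 0.1667, 0.1667, 0.1667, 0.1667]  mean=1.0000  Neff=6.0000  idx=[0, 1, 2, 3, 4, 5]

post_mean = 1.0000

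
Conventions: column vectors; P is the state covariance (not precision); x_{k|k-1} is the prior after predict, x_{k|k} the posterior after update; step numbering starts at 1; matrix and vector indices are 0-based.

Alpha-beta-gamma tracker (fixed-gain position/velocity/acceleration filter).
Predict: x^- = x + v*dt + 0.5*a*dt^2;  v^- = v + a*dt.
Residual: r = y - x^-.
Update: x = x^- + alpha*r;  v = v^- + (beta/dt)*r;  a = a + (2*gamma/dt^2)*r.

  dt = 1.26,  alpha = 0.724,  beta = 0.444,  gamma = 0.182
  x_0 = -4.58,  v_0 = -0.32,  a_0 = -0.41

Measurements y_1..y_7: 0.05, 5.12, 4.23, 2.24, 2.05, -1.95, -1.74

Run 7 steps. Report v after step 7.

v_post = -5.2549

step 1: x_pred=-5.3087  r=5.3587  x^+=-1.4290  v^+=1.0517  a^+=0.8186
step 2: x_pred=0.5460  r=4.5740  x^+=3.8576  v^+=3.6950  a^+=1.8673
step 3: x_pred=9.9955  r=-5.7655  x^+=5.8213  v^+=4.0161  a^+=0.5454
step 4: x_pred=11.3146  r=-9.0746  x^+=4.7446  v^+=1.5057  a^+=-1.5352
step 5: x_pred=5.4232  r=-3.3732  x^+=2.9810  v^+=-1.6172  a^+=-2.3085
step 6: x_pred=-0.8892  r=-1.0608  x^+=-1.6572  v^+=-4.8998  a^+=-2.5517
step 7: x_pred=-9.8565  r=8.1165  x^+=-3.9802  v^+=-5.2549  a^+=-0.6908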